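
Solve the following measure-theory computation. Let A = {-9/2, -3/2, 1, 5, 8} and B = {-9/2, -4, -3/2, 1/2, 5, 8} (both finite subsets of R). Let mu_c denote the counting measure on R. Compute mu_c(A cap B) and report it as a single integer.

Counting measure on a finite set equals cardinality. mu_c(A cap B) = |A cap B| (elements appearing in both).
Enumerating the elements of A that also lie in B gives 4 element(s).
So mu_c(A cap B) = 4.

4


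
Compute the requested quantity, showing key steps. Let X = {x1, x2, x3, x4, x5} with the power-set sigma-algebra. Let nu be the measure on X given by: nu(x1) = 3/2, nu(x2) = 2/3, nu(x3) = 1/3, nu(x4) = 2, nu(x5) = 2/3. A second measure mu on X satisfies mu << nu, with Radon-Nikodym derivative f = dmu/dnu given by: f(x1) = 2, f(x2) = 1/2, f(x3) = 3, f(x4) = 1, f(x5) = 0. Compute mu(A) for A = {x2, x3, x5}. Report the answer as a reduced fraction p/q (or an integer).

By the defining property of the Radon-Nikodym derivative, for every measurable set A,
  mu(A) = integral_A f dnu.
Since nu is a discrete measure concentrated on the atoms of X, the integral over A reduces to the sum
  mu(A) = sum_{x in A} f(x) * nu({x}).
Computing each term:
  x2: f(x2) * nu(x2) = 1/2 * 2/3 = 1/3.
  x3: f(x3) * nu(x3) = 3 * 1/3 = 1.
  x5: f(x5) * nu(x5) = 0 * 2/3 = 0.
Summing: mu(A) = 1/3 + 1 + 0 = 4/3.

4/3


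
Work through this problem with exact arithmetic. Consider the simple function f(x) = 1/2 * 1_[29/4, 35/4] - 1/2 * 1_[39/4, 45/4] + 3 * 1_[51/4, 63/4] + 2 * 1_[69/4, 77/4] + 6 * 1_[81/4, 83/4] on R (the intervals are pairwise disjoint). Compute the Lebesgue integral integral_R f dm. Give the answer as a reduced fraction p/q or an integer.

For a simple function f = sum_i c_i * 1_{A_i} with disjoint A_i,
  integral f dm = sum_i c_i * m(A_i).
Lengths of the A_i:
  m(A_1) = 35/4 - 29/4 = 3/2.
  m(A_2) = 45/4 - 39/4 = 3/2.
  m(A_3) = 63/4 - 51/4 = 3.
  m(A_4) = 77/4 - 69/4 = 2.
  m(A_5) = 83/4 - 81/4 = 1/2.
Contributions c_i * m(A_i):
  (1/2) * (3/2) = 3/4.
  (-1/2) * (3/2) = -3/4.
  (3) * (3) = 9.
  (2) * (2) = 4.
  (6) * (1/2) = 3.
Total: 3/4 - 3/4 + 9 + 4 + 3 = 16.

16


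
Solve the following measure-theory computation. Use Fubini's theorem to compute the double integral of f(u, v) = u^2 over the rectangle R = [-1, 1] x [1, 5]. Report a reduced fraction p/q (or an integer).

f(u, v) is a tensor product of a function of u and a function of v, and both factors are bounded continuous (hence Lebesgue integrable) on the rectangle, so Fubini's theorem applies:
  integral_R f d(m x m) = (integral_a1^b1 u^2 du) * (integral_a2^b2 1 dv).
Inner integral in u: integral_{-1}^{1} u^2 du = (1^3 - (-1)^3)/3
  = 2/3.
Inner integral in v: integral_{1}^{5} 1 dv = (5^1 - 1^1)/1
  = 4.
Product: (2/3) * (4) = 8/3.

8/3


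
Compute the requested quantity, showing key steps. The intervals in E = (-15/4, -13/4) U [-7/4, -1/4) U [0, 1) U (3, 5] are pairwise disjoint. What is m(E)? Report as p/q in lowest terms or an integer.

For pairwise disjoint intervals, m(union_i I_i) = sum_i m(I_i),
and m is invariant under swapping open/closed endpoints (single points have measure 0).
So m(E) = sum_i (b_i - a_i).
  I_1 has length -13/4 - (-15/4) = 1/2.
  I_2 has length -1/4 - (-7/4) = 3/2.
  I_3 has length 1 - 0 = 1.
  I_4 has length 5 - 3 = 2.
Summing:
  m(E) = 1/2 + 3/2 + 1 + 2 = 5.

5


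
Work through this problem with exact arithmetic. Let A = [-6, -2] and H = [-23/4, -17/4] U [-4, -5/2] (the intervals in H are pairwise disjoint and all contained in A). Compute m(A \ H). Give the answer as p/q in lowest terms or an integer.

The ambient interval has length m(A) = -2 - (-6) = 4.
Since the holes are disjoint and sit inside A, by finite additivity
  m(H) = sum_i (b_i - a_i), and m(A \ H) = m(A) - m(H).
Computing the hole measures:
  m(H_1) = -17/4 - (-23/4) = 3/2.
  m(H_2) = -5/2 - (-4) = 3/2.
Summed: m(H) = 3/2 + 3/2 = 3.
So m(A \ H) = 4 - 3 = 1.

1


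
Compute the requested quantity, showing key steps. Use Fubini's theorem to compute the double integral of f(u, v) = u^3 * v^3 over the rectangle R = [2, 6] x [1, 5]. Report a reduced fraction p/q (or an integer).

f(u, v) is a tensor product of a function of u and a function of v, and both factors are bounded continuous (hence Lebesgue integrable) on the rectangle, so Fubini's theorem applies:
  integral_R f d(m x m) = (integral_a1^b1 u^3 du) * (integral_a2^b2 v^3 dv).
Inner integral in u: integral_{2}^{6} u^3 du = (6^4 - 2^4)/4
  = 320.
Inner integral in v: integral_{1}^{5} v^3 dv = (5^4 - 1^4)/4
  = 156.
Product: (320) * (156) = 49920.

49920


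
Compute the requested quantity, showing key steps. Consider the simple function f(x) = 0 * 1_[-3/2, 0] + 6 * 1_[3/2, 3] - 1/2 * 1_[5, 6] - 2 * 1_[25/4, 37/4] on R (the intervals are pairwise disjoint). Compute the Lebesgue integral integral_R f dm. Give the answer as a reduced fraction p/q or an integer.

For a simple function f = sum_i c_i * 1_{A_i} with disjoint A_i,
  integral f dm = sum_i c_i * m(A_i).
Lengths of the A_i:
  m(A_1) = 0 - (-3/2) = 3/2.
  m(A_2) = 3 - 3/2 = 3/2.
  m(A_3) = 6 - 5 = 1.
  m(A_4) = 37/4 - 25/4 = 3.
Contributions c_i * m(A_i):
  (0) * (3/2) = 0.
  (6) * (3/2) = 9.
  (-1/2) * (1) = -1/2.
  (-2) * (3) = -6.
Total: 0 + 9 - 1/2 - 6 = 5/2.

5/2


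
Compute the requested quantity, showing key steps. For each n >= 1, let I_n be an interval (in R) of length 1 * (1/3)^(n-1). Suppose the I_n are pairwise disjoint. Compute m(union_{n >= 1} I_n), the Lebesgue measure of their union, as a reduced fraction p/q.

By countable additivity of the Lebesgue measure on pairwise disjoint measurable sets,
  m(union_{n >= 1} I_n) = sum_{n >= 1} m(I_n) = sum_{n >= 1} a * r^(n-1),
  with a = 1 and r = 1/3.
Since 0 < r = 1/3 < 1, the geometric series converges:
  sum_{n >= 1} a * r^(n-1) = a / (1 - r).
  = 1 / (1 - 1/3)
  = 1 / (2/3)
  = 3/2.

3/2


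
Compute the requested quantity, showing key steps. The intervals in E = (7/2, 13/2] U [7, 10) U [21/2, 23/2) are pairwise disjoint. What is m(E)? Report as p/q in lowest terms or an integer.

For pairwise disjoint intervals, m(union_i I_i) = sum_i m(I_i),
and m is invariant under swapping open/closed endpoints (single points have measure 0).
So m(E) = sum_i (b_i - a_i).
  I_1 has length 13/2 - 7/2 = 3.
  I_2 has length 10 - 7 = 3.
  I_3 has length 23/2 - 21/2 = 1.
Summing:
  m(E) = 3 + 3 + 1 = 7.

7


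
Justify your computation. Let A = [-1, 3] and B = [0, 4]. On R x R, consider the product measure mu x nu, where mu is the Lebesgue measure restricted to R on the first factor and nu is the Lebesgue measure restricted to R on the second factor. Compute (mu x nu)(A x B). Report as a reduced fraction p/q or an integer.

For a measurable rectangle A x B, the product measure satisfies
  (mu x nu)(A x B) = mu(A) * nu(B).
  mu(A) = 4.
  nu(B) = 4.
  (mu x nu)(A x B) = 4 * 4 = 16.

16


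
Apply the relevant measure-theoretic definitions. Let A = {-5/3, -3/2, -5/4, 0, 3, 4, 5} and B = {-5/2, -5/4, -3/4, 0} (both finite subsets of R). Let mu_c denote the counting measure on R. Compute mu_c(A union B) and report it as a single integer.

Counting measure on a finite set equals cardinality. By inclusion-exclusion, |A union B| = |A| + |B| - |A cap B|.
|A| = 7, |B| = 4, |A cap B| = 2.
So mu_c(A union B) = 7 + 4 - 2 = 9.

9


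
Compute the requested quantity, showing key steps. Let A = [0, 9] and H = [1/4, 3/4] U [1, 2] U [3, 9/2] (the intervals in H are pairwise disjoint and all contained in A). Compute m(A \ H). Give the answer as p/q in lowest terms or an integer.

The ambient interval has length m(A) = 9 - 0 = 9.
Since the holes are disjoint and sit inside A, by finite additivity
  m(H) = sum_i (b_i - a_i), and m(A \ H) = m(A) - m(H).
Computing the hole measures:
  m(H_1) = 3/4 - 1/4 = 1/2.
  m(H_2) = 2 - 1 = 1.
  m(H_3) = 9/2 - 3 = 3/2.
Summed: m(H) = 1/2 + 1 + 3/2 = 3.
So m(A \ H) = 9 - 3 = 6.

6


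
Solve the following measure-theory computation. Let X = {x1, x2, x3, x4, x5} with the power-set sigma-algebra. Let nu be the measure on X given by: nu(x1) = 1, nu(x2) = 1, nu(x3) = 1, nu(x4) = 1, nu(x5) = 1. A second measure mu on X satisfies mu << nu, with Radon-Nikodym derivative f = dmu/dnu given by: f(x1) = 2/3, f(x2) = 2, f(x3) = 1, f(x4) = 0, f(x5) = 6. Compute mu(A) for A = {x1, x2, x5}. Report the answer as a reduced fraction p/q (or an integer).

By the defining property of the Radon-Nikodym derivative, for every measurable set A,
  mu(A) = integral_A f dnu.
Since nu is a discrete measure concentrated on the atoms of X, the integral over A reduces to the sum
  mu(A) = sum_{x in A} f(x) * nu({x}).
Computing each term:
  x1: f(x1) * nu(x1) = 2/3 * 1 = 2/3.
  x2: f(x2) * nu(x2) = 2 * 1 = 2.
  x5: f(x5) * nu(x5) = 6 * 1 = 6.
Summing: mu(A) = 2/3 + 2 + 6 = 26/3.

26/3


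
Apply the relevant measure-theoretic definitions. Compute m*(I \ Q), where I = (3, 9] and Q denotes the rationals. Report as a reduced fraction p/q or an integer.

The interval I = (3, 9] has m(I) = 9 - 3 = 6 (endpoints are measure-zero, so open/closed/half-open agree). Write I = (I cap Q) u (I \ Q). The rationals in I are countable, so m*(I cap Q) = 0 (cover each rational by intervals whose total length is arbitrarily small). By countable subadditivity m*(I) <= m*(I cap Q) + m*(I \ Q), hence m*(I \ Q) >= m(I) = 6. The reverse inequality m*(I \ Q) <= m*(I) = 6 is trivial since (I \ Q) is a subset of I. Therefore m*(I \ Q) = 6.

6


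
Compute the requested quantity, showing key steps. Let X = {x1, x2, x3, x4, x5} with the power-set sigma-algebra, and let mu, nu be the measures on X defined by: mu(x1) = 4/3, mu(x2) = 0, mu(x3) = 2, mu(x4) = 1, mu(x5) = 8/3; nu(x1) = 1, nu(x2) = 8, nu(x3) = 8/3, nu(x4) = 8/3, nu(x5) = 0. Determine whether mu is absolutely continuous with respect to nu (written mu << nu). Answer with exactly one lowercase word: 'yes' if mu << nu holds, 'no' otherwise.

mu << nu means: every nu-null measurable set is also mu-null; equivalently, for every atom x, if nu({x}) = 0 then mu({x}) = 0.
Checking each atom:
  x1: nu = 1 > 0 -> no constraint.
  x2: nu = 8 > 0 -> no constraint.
  x3: nu = 8/3 > 0 -> no constraint.
  x4: nu = 8/3 > 0 -> no constraint.
  x5: nu = 0, mu = 8/3 > 0 -> violates mu << nu.
The atom(s) x5 violate the condition (nu = 0 but mu > 0). Therefore mu is NOT absolutely continuous w.r.t. nu.

no


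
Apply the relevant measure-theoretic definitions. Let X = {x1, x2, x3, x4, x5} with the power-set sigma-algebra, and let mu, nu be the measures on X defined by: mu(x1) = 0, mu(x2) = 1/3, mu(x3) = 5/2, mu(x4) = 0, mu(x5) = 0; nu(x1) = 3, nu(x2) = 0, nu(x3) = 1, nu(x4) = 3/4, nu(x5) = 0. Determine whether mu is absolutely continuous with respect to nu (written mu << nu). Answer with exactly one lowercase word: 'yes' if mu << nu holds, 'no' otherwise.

mu << nu means: every nu-null measurable set is also mu-null; equivalently, for every atom x, if nu({x}) = 0 then mu({x}) = 0.
Checking each atom:
  x1: nu = 3 > 0 -> no constraint.
  x2: nu = 0, mu = 1/3 > 0 -> violates mu << nu.
  x3: nu = 1 > 0 -> no constraint.
  x4: nu = 3/4 > 0 -> no constraint.
  x5: nu = 0, mu = 0 -> consistent with mu << nu.
The atom(s) x2 violate the condition (nu = 0 but mu > 0). Therefore mu is NOT absolutely continuous w.r.t. nu.

no


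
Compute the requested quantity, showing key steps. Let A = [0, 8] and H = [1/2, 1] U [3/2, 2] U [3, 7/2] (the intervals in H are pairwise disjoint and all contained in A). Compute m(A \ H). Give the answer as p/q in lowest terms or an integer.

The ambient interval has length m(A) = 8 - 0 = 8.
Since the holes are disjoint and sit inside A, by finite additivity
  m(H) = sum_i (b_i - a_i), and m(A \ H) = m(A) - m(H).
Computing the hole measures:
  m(H_1) = 1 - 1/2 = 1/2.
  m(H_2) = 2 - 3/2 = 1/2.
  m(H_3) = 7/2 - 3 = 1/2.
Summed: m(H) = 1/2 + 1/2 + 1/2 = 3/2.
So m(A \ H) = 8 - 3/2 = 13/2.

13/2


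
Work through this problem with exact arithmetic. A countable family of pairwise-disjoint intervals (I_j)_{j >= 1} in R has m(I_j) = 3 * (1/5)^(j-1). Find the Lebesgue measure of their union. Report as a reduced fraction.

By countable additivity of the Lebesgue measure on pairwise disjoint measurable sets,
  m(union_{j >= 1} I_j) = sum_{j >= 1} m(I_j) = sum_{j >= 1} a * r^(j-1),
  with a = 3 and r = 1/5.
Since 0 < r = 1/5 < 1, the geometric series converges:
  sum_{j >= 1} a * r^(j-1) = a / (1 - r).
  = 3 / (1 - 1/5)
  = 3 / (4/5)
  = 15/4.

15/4


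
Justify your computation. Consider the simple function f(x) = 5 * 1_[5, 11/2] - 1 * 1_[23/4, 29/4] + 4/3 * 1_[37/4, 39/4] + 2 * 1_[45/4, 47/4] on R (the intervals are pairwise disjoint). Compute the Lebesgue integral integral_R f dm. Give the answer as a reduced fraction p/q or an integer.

For a simple function f = sum_i c_i * 1_{A_i} with disjoint A_i,
  integral f dm = sum_i c_i * m(A_i).
Lengths of the A_i:
  m(A_1) = 11/2 - 5 = 1/2.
  m(A_2) = 29/4 - 23/4 = 3/2.
  m(A_3) = 39/4 - 37/4 = 1/2.
  m(A_4) = 47/4 - 45/4 = 1/2.
Contributions c_i * m(A_i):
  (5) * (1/2) = 5/2.
  (-1) * (3/2) = -3/2.
  (4/3) * (1/2) = 2/3.
  (2) * (1/2) = 1.
Total: 5/2 - 3/2 + 2/3 + 1 = 8/3.

8/3


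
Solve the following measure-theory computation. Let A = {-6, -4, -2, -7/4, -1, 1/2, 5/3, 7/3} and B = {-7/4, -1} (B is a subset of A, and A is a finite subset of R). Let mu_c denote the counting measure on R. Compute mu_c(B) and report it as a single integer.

Counting measure assigns mu_c(E) = |E| (number of elements) when E is finite.
B has 2 element(s), so mu_c(B) = 2.

2


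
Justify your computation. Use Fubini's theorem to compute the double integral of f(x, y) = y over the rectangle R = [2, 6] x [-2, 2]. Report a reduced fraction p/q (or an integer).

f(x, y) is a tensor product of a function of x and a function of y, and both factors are bounded continuous (hence Lebesgue integrable) on the rectangle, so Fubini's theorem applies:
  integral_R f d(m x m) = (integral_a1^b1 1 dx) * (integral_a2^b2 y dy).
Inner integral in x: integral_{2}^{6} 1 dx = (6^1 - 2^1)/1
  = 4.
Inner integral in y: integral_{-2}^{2} y dy = (2^2 - (-2)^2)/2
  = 0.
Product: (4) * (0) = 0.

0


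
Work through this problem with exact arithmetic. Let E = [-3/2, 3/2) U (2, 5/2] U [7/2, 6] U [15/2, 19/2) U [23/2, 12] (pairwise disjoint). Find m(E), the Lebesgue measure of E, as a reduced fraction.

For pairwise disjoint intervals, m(union_i I_i) = sum_i m(I_i),
and m is invariant under swapping open/closed endpoints (single points have measure 0).
So m(E) = sum_i (b_i - a_i).
  I_1 has length 3/2 - (-3/2) = 3.
  I_2 has length 5/2 - 2 = 1/2.
  I_3 has length 6 - 7/2 = 5/2.
  I_4 has length 19/2 - 15/2 = 2.
  I_5 has length 12 - 23/2 = 1/2.
Summing:
  m(E) = 3 + 1/2 + 5/2 + 2 + 1/2 = 17/2.

17/2


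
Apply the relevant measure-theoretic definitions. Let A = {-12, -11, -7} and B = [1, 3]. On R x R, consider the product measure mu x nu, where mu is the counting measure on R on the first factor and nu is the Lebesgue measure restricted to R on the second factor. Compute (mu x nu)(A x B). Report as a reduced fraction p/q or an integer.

For a measurable rectangle A x B, the product measure satisfies
  (mu x nu)(A x B) = mu(A) * nu(B).
  mu(A) = 3.
  nu(B) = 2.
  (mu x nu)(A x B) = 3 * 2 = 6.

6


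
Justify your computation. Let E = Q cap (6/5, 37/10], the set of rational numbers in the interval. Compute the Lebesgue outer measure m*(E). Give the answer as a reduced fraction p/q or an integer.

Q cap (6/5, 37/10] is countable; list its elements as q_1, q_2, ... . Fix eps > 0 and cover the k-th point by an interval of length eps * 2^(-k). The cover has total length eps * sum_{k>=1} 2^(-k) = eps, so by definition of outer measure m*(Q cap (6/5, 37/10]) <= eps. Since eps was arbitrary and m* >= 0, the outer measure is 0.

0


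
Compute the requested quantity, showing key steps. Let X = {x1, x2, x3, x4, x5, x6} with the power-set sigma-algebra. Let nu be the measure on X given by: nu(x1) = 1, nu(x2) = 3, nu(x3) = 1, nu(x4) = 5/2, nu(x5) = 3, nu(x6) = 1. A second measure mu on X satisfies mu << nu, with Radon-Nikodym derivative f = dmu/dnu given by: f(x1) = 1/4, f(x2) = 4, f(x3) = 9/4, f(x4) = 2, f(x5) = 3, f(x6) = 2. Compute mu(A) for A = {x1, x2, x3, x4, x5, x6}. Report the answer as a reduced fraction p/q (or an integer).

By the defining property of the Radon-Nikodym derivative, for every measurable set A,
  mu(A) = integral_A f dnu.
Since nu is a discrete measure concentrated on the atoms of X, the integral over A reduces to the sum
  mu(A) = sum_{x in A} f(x) * nu({x}).
Computing each term:
  x1: f(x1) * nu(x1) = 1/4 * 1 = 1/4.
  x2: f(x2) * nu(x2) = 4 * 3 = 12.
  x3: f(x3) * nu(x3) = 9/4 * 1 = 9/4.
  x4: f(x4) * nu(x4) = 2 * 5/2 = 5.
  x5: f(x5) * nu(x5) = 3 * 3 = 9.
  x6: f(x6) * nu(x6) = 2 * 1 = 2.
Summing: mu(A) = 1/4 + 12 + 9/4 + 5 + 9 + 2 = 61/2.

61/2


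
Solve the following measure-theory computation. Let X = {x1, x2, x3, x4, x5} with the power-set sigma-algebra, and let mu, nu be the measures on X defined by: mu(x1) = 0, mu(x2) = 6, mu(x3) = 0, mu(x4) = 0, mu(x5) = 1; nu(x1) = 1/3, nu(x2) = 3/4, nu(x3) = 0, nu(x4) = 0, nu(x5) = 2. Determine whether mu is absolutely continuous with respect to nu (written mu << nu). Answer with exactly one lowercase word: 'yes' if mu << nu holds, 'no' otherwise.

mu << nu means: every nu-null measurable set is also mu-null; equivalently, for every atom x, if nu({x}) = 0 then mu({x}) = 0.
Checking each atom:
  x1: nu = 1/3 > 0 -> no constraint.
  x2: nu = 3/4 > 0 -> no constraint.
  x3: nu = 0, mu = 0 -> consistent with mu << nu.
  x4: nu = 0, mu = 0 -> consistent with mu << nu.
  x5: nu = 2 > 0 -> no constraint.
No atom violates the condition. Therefore mu << nu.

yes


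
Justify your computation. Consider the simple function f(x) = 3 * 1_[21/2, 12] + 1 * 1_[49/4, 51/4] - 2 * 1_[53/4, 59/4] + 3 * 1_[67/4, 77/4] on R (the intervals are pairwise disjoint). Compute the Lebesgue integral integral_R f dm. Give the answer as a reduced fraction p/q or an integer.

For a simple function f = sum_i c_i * 1_{A_i} with disjoint A_i,
  integral f dm = sum_i c_i * m(A_i).
Lengths of the A_i:
  m(A_1) = 12 - 21/2 = 3/2.
  m(A_2) = 51/4 - 49/4 = 1/2.
  m(A_3) = 59/4 - 53/4 = 3/2.
  m(A_4) = 77/4 - 67/4 = 5/2.
Contributions c_i * m(A_i):
  (3) * (3/2) = 9/2.
  (1) * (1/2) = 1/2.
  (-2) * (3/2) = -3.
  (3) * (5/2) = 15/2.
Total: 9/2 + 1/2 - 3 + 15/2 = 19/2.

19/2


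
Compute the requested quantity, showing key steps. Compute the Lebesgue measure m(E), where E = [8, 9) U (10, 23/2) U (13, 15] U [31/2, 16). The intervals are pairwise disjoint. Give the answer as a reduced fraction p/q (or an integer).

For pairwise disjoint intervals, m(union_i I_i) = sum_i m(I_i),
and m is invariant under swapping open/closed endpoints (single points have measure 0).
So m(E) = sum_i (b_i - a_i).
  I_1 has length 9 - 8 = 1.
  I_2 has length 23/2 - 10 = 3/2.
  I_3 has length 15 - 13 = 2.
  I_4 has length 16 - 31/2 = 1/2.
Summing:
  m(E) = 1 + 3/2 + 2 + 1/2 = 5.

5


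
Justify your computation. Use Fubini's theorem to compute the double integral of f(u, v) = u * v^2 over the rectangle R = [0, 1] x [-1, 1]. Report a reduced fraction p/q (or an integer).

f(u, v) is a tensor product of a function of u and a function of v, and both factors are bounded continuous (hence Lebesgue integrable) on the rectangle, so Fubini's theorem applies:
  integral_R f d(m x m) = (integral_a1^b1 u du) * (integral_a2^b2 v^2 dv).
Inner integral in u: integral_{0}^{1} u du = (1^2 - 0^2)/2
  = 1/2.
Inner integral in v: integral_{-1}^{1} v^2 dv = (1^3 - (-1)^3)/3
  = 2/3.
Product: (1/2) * (2/3) = 1/3.

1/3


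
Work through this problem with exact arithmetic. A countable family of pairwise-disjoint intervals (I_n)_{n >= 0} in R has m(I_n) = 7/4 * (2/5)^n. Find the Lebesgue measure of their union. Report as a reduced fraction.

By countable additivity of the Lebesgue measure on pairwise disjoint measurable sets,
  m(union_{n >= 0} I_n) = sum_{n >= 0} m(I_n) = sum_{n >= 0} a * r^n,
  with a = 7/4 and r = 2/5.
Since 0 < r = 2/5 < 1, the geometric series converges:
  sum_{n >= 0} a * r^n = a / (1 - r).
  = 7/4 / (1 - 2/5)
  = 7/4 / (3/5)
  = 35/12.

35/12


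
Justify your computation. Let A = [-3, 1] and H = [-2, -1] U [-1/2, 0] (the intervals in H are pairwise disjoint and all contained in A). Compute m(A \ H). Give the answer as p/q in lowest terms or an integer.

The ambient interval has length m(A) = 1 - (-3) = 4.
Since the holes are disjoint and sit inside A, by finite additivity
  m(H) = sum_i (b_i - a_i), and m(A \ H) = m(A) - m(H).
Computing the hole measures:
  m(H_1) = -1 - (-2) = 1.
  m(H_2) = 0 - (-1/2) = 1/2.
Summed: m(H) = 1 + 1/2 = 3/2.
So m(A \ H) = 4 - 3/2 = 5/2.

5/2


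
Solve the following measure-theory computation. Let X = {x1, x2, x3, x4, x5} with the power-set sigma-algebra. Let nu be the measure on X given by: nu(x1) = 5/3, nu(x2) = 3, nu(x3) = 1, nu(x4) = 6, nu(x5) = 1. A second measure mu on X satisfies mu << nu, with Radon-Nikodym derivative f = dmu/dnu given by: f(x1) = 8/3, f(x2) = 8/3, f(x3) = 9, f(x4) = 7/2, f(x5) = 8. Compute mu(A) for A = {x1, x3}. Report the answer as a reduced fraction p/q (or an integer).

By the defining property of the Radon-Nikodym derivative, for every measurable set A,
  mu(A) = integral_A f dnu.
Since nu is a discrete measure concentrated on the atoms of X, the integral over A reduces to the sum
  mu(A) = sum_{x in A} f(x) * nu({x}).
Computing each term:
  x1: f(x1) * nu(x1) = 8/3 * 5/3 = 40/9.
  x3: f(x3) * nu(x3) = 9 * 1 = 9.
Summing: mu(A) = 40/9 + 9 = 121/9.

121/9


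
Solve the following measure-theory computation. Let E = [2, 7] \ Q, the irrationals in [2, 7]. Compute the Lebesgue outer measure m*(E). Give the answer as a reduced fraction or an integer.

The interval I = [2, 7] has m(I) = 7 - 2 = 5 (endpoints are measure-zero, so open/closed/half-open agree). Write I = (I cap Q) u (I \ Q). The rationals in I are countable, so m*(I cap Q) = 0 (cover each rational by intervals whose total length is arbitrarily small). By countable subadditivity m*(I) <= m*(I cap Q) + m*(I \ Q), hence m*(I \ Q) >= m(I) = 5. The reverse inequality m*(I \ Q) <= m*(I) = 5 is trivial since (I \ Q) is a subset of I. Therefore m*(I \ Q) = 5.

5


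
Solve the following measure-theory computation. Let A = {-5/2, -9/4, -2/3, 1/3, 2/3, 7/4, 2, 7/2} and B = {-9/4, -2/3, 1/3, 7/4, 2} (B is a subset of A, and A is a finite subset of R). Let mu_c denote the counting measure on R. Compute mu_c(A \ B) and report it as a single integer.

Counting measure assigns mu_c(E) = |E| (number of elements) when E is finite. For B subset A, A \ B is the set of elements of A not in B, so |A \ B| = |A| - |B|.
|A| = 8, |B| = 5, so mu_c(A \ B) = 8 - 5 = 3.

3


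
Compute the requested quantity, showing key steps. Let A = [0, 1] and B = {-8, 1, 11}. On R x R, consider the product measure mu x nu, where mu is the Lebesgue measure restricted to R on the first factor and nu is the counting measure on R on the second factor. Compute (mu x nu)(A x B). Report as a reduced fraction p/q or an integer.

For a measurable rectangle A x B, the product measure satisfies
  (mu x nu)(A x B) = mu(A) * nu(B).
  mu(A) = 1.
  nu(B) = 3.
  (mu x nu)(A x B) = 1 * 3 = 3.

3


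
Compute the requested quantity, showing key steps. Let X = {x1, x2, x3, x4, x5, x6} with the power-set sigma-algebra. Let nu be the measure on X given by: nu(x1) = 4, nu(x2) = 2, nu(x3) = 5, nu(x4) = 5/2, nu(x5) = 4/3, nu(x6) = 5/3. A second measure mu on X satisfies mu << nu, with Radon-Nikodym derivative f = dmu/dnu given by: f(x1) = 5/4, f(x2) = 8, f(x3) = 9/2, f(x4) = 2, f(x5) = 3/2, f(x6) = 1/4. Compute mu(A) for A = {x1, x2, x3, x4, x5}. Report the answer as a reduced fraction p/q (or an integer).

By the defining property of the Radon-Nikodym derivative, for every measurable set A,
  mu(A) = integral_A f dnu.
Since nu is a discrete measure concentrated on the atoms of X, the integral over A reduces to the sum
  mu(A) = sum_{x in A} f(x) * nu({x}).
Computing each term:
  x1: f(x1) * nu(x1) = 5/4 * 4 = 5.
  x2: f(x2) * nu(x2) = 8 * 2 = 16.
  x3: f(x3) * nu(x3) = 9/2 * 5 = 45/2.
  x4: f(x4) * nu(x4) = 2 * 5/2 = 5.
  x5: f(x5) * nu(x5) = 3/2 * 4/3 = 2.
Summing: mu(A) = 5 + 16 + 45/2 + 5 + 2 = 101/2.

101/2


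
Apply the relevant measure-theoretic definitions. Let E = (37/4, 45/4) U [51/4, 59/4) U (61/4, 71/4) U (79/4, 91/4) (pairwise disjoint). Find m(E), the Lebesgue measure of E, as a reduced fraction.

For pairwise disjoint intervals, m(union_i I_i) = sum_i m(I_i),
and m is invariant under swapping open/closed endpoints (single points have measure 0).
So m(E) = sum_i (b_i - a_i).
  I_1 has length 45/4 - 37/4 = 2.
  I_2 has length 59/4 - 51/4 = 2.
  I_3 has length 71/4 - 61/4 = 5/2.
  I_4 has length 91/4 - 79/4 = 3.
Summing:
  m(E) = 2 + 2 + 5/2 + 3 = 19/2.

19/2


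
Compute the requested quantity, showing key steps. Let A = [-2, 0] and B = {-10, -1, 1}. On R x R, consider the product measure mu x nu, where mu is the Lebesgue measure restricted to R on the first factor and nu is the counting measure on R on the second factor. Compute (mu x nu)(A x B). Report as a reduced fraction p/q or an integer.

For a measurable rectangle A x B, the product measure satisfies
  (mu x nu)(A x B) = mu(A) * nu(B).
  mu(A) = 2.
  nu(B) = 3.
  (mu x nu)(A x B) = 2 * 3 = 6.

6


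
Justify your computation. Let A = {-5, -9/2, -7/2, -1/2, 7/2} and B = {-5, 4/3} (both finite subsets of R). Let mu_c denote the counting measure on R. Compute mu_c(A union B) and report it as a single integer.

Counting measure on a finite set equals cardinality. By inclusion-exclusion, |A union B| = |A| + |B| - |A cap B|.
|A| = 5, |B| = 2, |A cap B| = 1.
So mu_c(A union B) = 5 + 2 - 1 = 6.

6


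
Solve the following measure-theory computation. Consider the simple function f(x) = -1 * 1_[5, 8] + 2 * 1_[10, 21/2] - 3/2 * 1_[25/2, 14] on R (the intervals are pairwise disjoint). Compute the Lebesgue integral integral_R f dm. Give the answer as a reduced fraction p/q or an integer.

For a simple function f = sum_i c_i * 1_{A_i} with disjoint A_i,
  integral f dm = sum_i c_i * m(A_i).
Lengths of the A_i:
  m(A_1) = 8 - 5 = 3.
  m(A_2) = 21/2 - 10 = 1/2.
  m(A_3) = 14 - 25/2 = 3/2.
Contributions c_i * m(A_i):
  (-1) * (3) = -3.
  (2) * (1/2) = 1.
  (-3/2) * (3/2) = -9/4.
Total: -3 + 1 - 9/4 = -17/4.

-17/4


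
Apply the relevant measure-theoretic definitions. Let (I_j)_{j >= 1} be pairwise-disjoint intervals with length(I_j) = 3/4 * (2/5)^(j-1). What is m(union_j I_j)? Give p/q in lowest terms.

By countable additivity of the Lebesgue measure on pairwise disjoint measurable sets,
  m(union_{j >= 1} I_j) = sum_{j >= 1} m(I_j) = sum_{j >= 1} a * r^(j-1),
  with a = 3/4 and r = 2/5.
Since 0 < r = 2/5 < 1, the geometric series converges:
  sum_{j >= 1} a * r^(j-1) = a / (1 - r).
  = 3/4 / (1 - 2/5)
  = 3/4 / (3/5)
  = 5/4.

5/4


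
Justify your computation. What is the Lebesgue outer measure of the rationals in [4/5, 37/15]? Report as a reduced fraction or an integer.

E = Q cap [4/5, 37/15] is a subset of Q, which is countable. Enumerate Q = {q_1, q_2, ...}; for any eps > 0, cover q_k by the open interval (q_k - eps/2^(k+1), q_k + eps/2^(k+1)), of length eps/2^k. The total cover length is sum_{k>=1} eps/2^k = eps. Hence m*(E) <= m*(Q) <= eps for every eps > 0, and since outer measure is non-negative, m*(E) = 0.

0


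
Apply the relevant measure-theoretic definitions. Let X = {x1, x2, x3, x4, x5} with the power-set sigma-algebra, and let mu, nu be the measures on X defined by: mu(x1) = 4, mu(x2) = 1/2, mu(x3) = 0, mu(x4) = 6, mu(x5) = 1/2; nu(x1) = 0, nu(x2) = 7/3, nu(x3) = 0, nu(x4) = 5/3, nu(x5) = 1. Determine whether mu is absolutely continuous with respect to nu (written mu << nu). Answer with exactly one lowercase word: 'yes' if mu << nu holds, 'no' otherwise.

mu << nu means: every nu-null measurable set is also mu-null; equivalently, for every atom x, if nu({x}) = 0 then mu({x}) = 0.
Checking each atom:
  x1: nu = 0, mu = 4 > 0 -> violates mu << nu.
  x2: nu = 7/3 > 0 -> no constraint.
  x3: nu = 0, mu = 0 -> consistent with mu << nu.
  x4: nu = 5/3 > 0 -> no constraint.
  x5: nu = 1 > 0 -> no constraint.
The atom(s) x1 violate the condition (nu = 0 but mu > 0). Therefore mu is NOT absolutely continuous w.r.t. nu.

no


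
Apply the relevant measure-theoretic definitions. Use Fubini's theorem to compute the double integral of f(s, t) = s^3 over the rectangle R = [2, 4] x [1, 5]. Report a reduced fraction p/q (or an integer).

f(s, t) is a tensor product of a function of s and a function of t, and both factors are bounded continuous (hence Lebesgue integrable) on the rectangle, so Fubini's theorem applies:
  integral_R f d(m x m) = (integral_a1^b1 s^3 ds) * (integral_a2^b2 1 dt).
Inner integral in s: integral_{2}^{4} s^3 ds = (4^4 - 2^4)/4
  = 60.
Inner integral in t: integral_{1}^{5} 1 dt = (5^1 - 1^1)/1
  = 4.
Product: (60) * (4) = 240.

240


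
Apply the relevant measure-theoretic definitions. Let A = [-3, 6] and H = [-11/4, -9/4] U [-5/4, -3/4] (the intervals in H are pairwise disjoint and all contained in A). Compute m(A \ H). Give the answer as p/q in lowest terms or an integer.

The ambient interval has length m(A) = 6 - (-3) = 9.
Since the holes are disjoint and sit inside A, by finite additivity
  m(H) = sum_i (b_i - a_i), and m(A \ H) = m(A) - m(H).
Computing the hole measures:
  m(H_1) = -9/4 - (-11/4) = 1/2.
  m(H_2) = -3/4 - (-5/4) = 1/2.
Summed: m(H) = 1/2 + 1/2 = 1.
So m(A \ H) = 9 - 1 = 8.

8


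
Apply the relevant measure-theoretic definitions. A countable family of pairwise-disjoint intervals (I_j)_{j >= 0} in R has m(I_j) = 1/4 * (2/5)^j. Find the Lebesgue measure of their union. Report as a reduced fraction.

By countable additivity of the Lebesgue measure on pairwise disjoint measurable sets,
  m(union_{j >= 0} I_j) = sum_{j >= 0} m(I_j) = sum_{j >= 0} a * r^j,
  with a = 1/4 and r = 2/5.
Since 0 < r = 2/5 < 1, the geometric series converges:
  sum_{j >= 0} a * r^j = a / (1 - r).
  = 1/4 / (1 - 2/5)
  = 1/4 / (3/5)
  = 5/12.

5/12


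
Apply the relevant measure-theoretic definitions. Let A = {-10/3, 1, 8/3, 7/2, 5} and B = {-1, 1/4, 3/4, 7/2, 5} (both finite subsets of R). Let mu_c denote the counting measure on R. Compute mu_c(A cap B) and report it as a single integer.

Counting measure on a finite set equals cardinality. mu_c(A cap B) = |A cap B| (elements appearing in both).
Enumerating the elements of A that also lie in B gives 2 element(s).
So mu_c(A cap B) = 2.

2


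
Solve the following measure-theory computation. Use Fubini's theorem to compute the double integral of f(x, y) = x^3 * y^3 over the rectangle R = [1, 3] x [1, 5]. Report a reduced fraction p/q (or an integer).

f(x, y) is a tensor product of a function of x and a function of y, and both factors are bounded continuous (hence Lebesgue integrable) on the rectangle, so Fubini's theorem applies:
  integral_R f d(m x m) = (integral_a1^b1 x^3 dx) * (integral_a2^b2 y^3 dy).
Inner integral in x: integral_{1}^{3} x^3 dx = (3^4 - 1^4)/4
  = 20.
Inner integral in y: integral_{1}^{5} y^3 dy = (5^4 - 1^4)/4
  = 156.
Product: (20) * (156) = 3120.

3120


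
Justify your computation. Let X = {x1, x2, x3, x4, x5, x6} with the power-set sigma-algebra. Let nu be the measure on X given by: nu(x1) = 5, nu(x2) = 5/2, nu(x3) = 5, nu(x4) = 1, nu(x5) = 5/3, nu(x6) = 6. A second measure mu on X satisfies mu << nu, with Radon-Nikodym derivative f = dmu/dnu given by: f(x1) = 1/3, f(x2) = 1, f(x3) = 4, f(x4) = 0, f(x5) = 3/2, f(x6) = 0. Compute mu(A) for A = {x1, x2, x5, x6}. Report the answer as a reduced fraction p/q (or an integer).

By the defining property of the Radon-Nikodym derivative, for every measurable set A,
  mu(A) = integral_A f dnu.
Since nu is a discrete measure concentrated on the atoms of X, the integral over A reduces to the sum
  mu(A) = sum_{x in A} f(x) * nu({x}).
Computing each term:
  x1: f(x1) * nu(x1) = 1/3 * 5 = 5/3.
  x2: f(x2) * nu(x2) = 1 * 5/2 = 5/2.
  x5: f(x5) * nu(x5) = 3/2 * 5/3 = 5/2.
  x6: f(x6) * nu(x6) = 0 * 6 = 0.
Summing: mu(A) = 5/3 + 5/2 + 5/2 + 0 = 20/3.

20/3


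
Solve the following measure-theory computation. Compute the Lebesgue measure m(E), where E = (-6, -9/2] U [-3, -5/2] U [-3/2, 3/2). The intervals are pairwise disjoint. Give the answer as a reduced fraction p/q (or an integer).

For pairwise disjoint intervals, m(union_i I_i) = sum_i m(I_i),
and m is invariant under swapping open/closed endpoints (single points have measure 0).
So m(E) = sum_i (b_i - a_i).
  I_1 has length -9/2 - (-6) = 3/2.
  I_2 has length -5/2 - (-3) = 1/2.
  I_3 has length 3/2 - (-3/2) = 3.
Summing:
  m(E) = 3/2 + 1/2 + 3 = 5.

5


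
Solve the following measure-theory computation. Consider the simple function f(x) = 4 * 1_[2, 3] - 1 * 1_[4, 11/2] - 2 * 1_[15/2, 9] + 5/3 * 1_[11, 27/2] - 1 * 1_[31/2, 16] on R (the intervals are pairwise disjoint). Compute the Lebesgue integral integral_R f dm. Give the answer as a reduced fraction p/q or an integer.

For a simple function f = sum_i c_i * 1_{A_i} with disjoint A_i,
  integral f dm = sum_i c_i * m(A_i).
Lengths of the A_i:
  m(A_1) = 3 - 2 = 1.
  m(A_2) = 11/2 - 4 = 3/2.
  m(A_3) = 9 - 15/2 = 3/2.
  m(A_4) = 27/2 - 11 = 5/2.
  m(A_5) = 16 - 31/2 = 1/2.
Contributions c_i * m(A_i):
  (4) * (1) = 4.
  (-1) * (3/2) = -3/2.
  (-2) * (3/2) = -3.
  (5/3) * (5/2) = 25/6.
  (-1) * (1/2) = -1/2.
Total: 4 - 3/2 - 3 + 25/6 - 1/2 = 19/6.

19/6


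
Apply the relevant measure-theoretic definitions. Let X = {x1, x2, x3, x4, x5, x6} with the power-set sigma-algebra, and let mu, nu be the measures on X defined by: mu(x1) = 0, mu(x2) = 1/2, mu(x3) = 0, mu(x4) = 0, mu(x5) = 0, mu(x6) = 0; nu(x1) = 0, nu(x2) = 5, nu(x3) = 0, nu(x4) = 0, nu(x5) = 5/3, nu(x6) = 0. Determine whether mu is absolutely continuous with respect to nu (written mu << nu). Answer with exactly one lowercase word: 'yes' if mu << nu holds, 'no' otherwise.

mu << nu means: every nu-null measurable set is also mu-null; equivalently, for every atom x, if nu({x}) = 0 then mu({x}) = 0.
Checking each atom:
  x1: nu = 0, mu = 0 -> consistent with mu << nu.
  x2: nu = 5 > 0 -> no constraint.
  x3: nu = 0, mu = 0 -> consistent with mu << nu.
  x4: nu = 0, mu = 0 -> consistent with mu << nu.
  x5: nu = 5/3 > 0 -> no constraint.
  x6: nu = 0, mu = 0 -> consistent with mu << nu.
No atom violates the condition. Therefore mu << nu.

yes


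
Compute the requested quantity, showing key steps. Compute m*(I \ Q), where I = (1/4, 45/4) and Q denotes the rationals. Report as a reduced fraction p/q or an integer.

The interval I = (1/4, 45/4) has m(I) = 45/4 - 1/4 = 11 (endpoints are measure-zero, so open/closed/half-open agree). Write I = (I cap Q) u (I \ Q). The rationals in I are countable, so m*(I cap Q) = 0 (cover each rational by intervals whose total length is arbitrarily small). By countable subadditivity m*(I) <= m*(I cap Q) + m*(I \ Q), hence m*(I \ Q) >= m(I) = 11. The reverse inequality m*(I \ Q) <= m*(I) = 11 is trivial since (I \ Q) is a subset of I. Therefore m*(I \ Q) = 11.

11


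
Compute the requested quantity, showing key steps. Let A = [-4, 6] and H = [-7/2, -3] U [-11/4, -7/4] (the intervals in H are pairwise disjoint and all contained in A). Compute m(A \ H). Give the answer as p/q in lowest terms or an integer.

The ambient interval has length m(A) = 6 - (-4) = 10.
Since the holes are disjoint and sit inside A, by finite additivity
  m(H) = sum_i (b_i - a_i), and m(A \ H) = m(A) - m(H).
Computing the hole measures:
  m(H_1) = -3 - (-7/2) = 1/2.
  m(H_2) = -7/4 - (-11/4) = 1.
Summed: m(H) = 1/2 + 1 = 3/2.
So m(A \ H) = 10 - 3/2 = 17/2.

17/2


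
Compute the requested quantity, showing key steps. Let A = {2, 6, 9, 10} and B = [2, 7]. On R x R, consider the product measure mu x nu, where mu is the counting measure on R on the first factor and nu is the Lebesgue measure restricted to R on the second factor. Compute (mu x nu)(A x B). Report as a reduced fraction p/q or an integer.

For a measurable rectangle A x B, the product measure satisfies
  (mu x nu)(A x B) = mu(A) * nu(B).
  mu(A) = 4.
  nu(B) = 5.
  (mu x nu)(A x B) = 4 * 5 = 20.

20


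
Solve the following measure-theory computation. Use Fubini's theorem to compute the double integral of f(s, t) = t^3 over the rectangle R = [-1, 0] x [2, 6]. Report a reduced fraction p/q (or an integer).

f(s, t) is a tensor product of a function of s and a function of t, and both factors are bounded continuous (hence Lebesgue integrable) on the rectangle, so Fubini's theorem applies:
  integral_R f d(m x m) = (integral_a1^b1 1 ds) * (integral_a2^b2 t^3 dt).
Inner integral in s: integral_{-1}^{0} 1 ds = (0^1 - (-1)^1)/1
  = 1.
Inner integral in t: integral_{2}^{6} t^3 dt = (6^4 - 2^4)/4
  = 320.
Product: (1) * (320) = 320.

320


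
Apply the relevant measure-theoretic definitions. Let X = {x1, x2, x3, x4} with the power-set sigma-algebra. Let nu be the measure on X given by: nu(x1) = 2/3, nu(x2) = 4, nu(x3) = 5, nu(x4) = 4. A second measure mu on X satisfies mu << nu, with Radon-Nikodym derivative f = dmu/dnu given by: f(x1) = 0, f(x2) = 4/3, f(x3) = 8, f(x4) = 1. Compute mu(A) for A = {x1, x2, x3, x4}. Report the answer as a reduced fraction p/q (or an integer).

By the defining property of the Radon-Nikodym derivative, for every measurable set A,
  mu(A) = integral_A f dnu.
Since nu is a discrete measure concentrated on the atoms of X, the integral over A reduces to the sum
  mu(A) = sum_{x in A} f(x) * nu({x}).
Computing each term:
  x1: f(x1) * nu(x1) = 0 * 2/3 = 0.
  x2: f(x2) * nu(x2) = 4/3 * 4 = 16/3.
  x3: f(x3) * nu(x3) = 8 * 5 = 40.
  x4: f(x4) * nu(x4) = 1 * 4 = 4.
Summing: mu(A) = 0 + 16/3 + 40 + 4 = 148/3.

148/3


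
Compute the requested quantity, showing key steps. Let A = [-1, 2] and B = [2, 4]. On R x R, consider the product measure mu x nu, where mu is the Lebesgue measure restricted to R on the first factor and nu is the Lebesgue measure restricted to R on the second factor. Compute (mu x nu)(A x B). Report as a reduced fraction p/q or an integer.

For a measurable rectangle A x B, the product measure satisfies
  (mu x nu)(A x B) = mu(A) * nu(B).
  mu(A) = 3.
  nu(B) = 2.
  (mu x nu)(A x B) = 3 * 2 = 6.

6


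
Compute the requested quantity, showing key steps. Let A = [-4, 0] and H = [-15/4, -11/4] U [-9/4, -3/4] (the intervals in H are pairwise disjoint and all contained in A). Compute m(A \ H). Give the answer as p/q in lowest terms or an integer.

The ambient interval has length m(A) = 0 - (-4) = 4.
Since the holes are disjoint and sit inside A, by finite additivity
  m(H) = sum_i (b_i - a_i), and m(A \ H) = m(A) - m(H).
Computing the hole measures:
  m(H_1) = -11/4 - (-15/4) = 1.
  m(H_2) = -3/4 - (-9/4) = 3/2.
Summed: m(H) = 1 + 3/2 = 5/2.
So m(A \ H) = 4 - 5/2 = 3/2.

3/2


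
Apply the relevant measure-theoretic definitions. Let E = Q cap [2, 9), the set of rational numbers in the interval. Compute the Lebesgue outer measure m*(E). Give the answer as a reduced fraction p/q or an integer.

The set Q cap [2, 9) is countable (a subset of the countable set Q). Lebesgue outer measure of any countable set is 0: each singleton {q} has m*({q}) = 0, and by countable subadditivity m*(union_k {q_k}) <= sum_k m*({q_k}) = sum_k 0 = 0. The reverse inequality m*(E) >= 0 is automatic. So m*(Q cap [2, 9)) = 0.

0


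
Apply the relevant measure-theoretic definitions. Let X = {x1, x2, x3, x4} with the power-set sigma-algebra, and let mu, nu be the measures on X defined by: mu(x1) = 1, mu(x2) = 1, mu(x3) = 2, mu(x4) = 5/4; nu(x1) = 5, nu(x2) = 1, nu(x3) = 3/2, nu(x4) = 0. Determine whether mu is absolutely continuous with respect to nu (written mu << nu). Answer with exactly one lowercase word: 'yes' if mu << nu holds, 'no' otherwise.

mu << nu means: every nu-null measurable set is also mu-null; equivalently, for every atom x, if nu({x}) = 0 then mu({x}) = 0.
Checking each atom:
  x1: nu = 5 > 0 -> no constraint.
  x2: nu = 1 > 0 -> no constraint.
  x3: nu = 3/2 > 0 -> no constraint.
  x4: nu = 0, mu = 5/4 > 0 -> violates mu << nu.
The atom(s) x4 violate the condition (nu = 0 but mu > 0). Therefore mu is NOT absolutely continuous w.r.t. nu.

no
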